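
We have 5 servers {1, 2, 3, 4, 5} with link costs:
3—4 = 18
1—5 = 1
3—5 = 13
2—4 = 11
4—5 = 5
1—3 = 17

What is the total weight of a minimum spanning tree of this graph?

30

Kruskal: consider edges lightest-first.
1—5 (1): add. Components now {1,5} {2} {3} {4}
4—5 (5): add. Components now {1,4,5} {2} {3}
2—4 (11): add. Components now {1,2,4,5} {3}
3—5 (13): add. Components now {1,2,3,4,5}
MST edges: 1—5, 4—5, 2—4, 3—5; total weight 1+5+11+13 = 30.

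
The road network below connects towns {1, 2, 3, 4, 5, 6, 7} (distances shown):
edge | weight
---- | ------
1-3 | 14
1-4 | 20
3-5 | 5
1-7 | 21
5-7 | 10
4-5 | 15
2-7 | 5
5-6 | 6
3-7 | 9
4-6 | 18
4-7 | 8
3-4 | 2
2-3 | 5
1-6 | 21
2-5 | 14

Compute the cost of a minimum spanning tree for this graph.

37

Sort edges by weight, then run Kruskal:
3-4 (2): add. Components now {1} {2} {3,4} {5} {6} {7}
2-3 (5): add. Components now {1} {2,3,4} {5} {6} {7}
2-7 (5): add. Components now {1} {2,3,4,7} {5} {6}
3-5 (5): add. Components now {1} {2,3,4,5,7} {6}
5-6 (6): add. Components now {1} {2,3,4,5,6,7}
4-7 (8): skip — 4 and 7 already connected.
3-7 (9): skip — 3 and 7 already connected.
5-7 (10): skip — 5 and 7 already connected.
1-3 (14): add. Components now {1,2,3,4,5,6,7}
MST edges: 3-4, 2-3, 2-7, 3-5, 5-6, 1-3; total weight 2+5+5+5+6+14 = 37.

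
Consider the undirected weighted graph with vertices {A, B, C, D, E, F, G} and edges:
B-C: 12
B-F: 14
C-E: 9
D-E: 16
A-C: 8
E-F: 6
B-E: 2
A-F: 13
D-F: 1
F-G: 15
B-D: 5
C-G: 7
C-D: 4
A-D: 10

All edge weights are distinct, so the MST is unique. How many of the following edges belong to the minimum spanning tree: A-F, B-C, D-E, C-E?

Kruskal: consider edges lightest-first.
D-F (1): add — endpoints in different components.
B-E (2): add — endpoints in different components.
C-D (4): add — endpoints in different components.
B-D (5): add — endpoints in different components.
E-F (6): skip — E and F already connected.
C-G (7): add — endpoints in different components.
A-C (8): add — endpoints in different components.
MST edge set: {D-F, B-E, C-D, B-D, C-G, A-C}.
Of the listed edges, {} are in the MST → 0.

0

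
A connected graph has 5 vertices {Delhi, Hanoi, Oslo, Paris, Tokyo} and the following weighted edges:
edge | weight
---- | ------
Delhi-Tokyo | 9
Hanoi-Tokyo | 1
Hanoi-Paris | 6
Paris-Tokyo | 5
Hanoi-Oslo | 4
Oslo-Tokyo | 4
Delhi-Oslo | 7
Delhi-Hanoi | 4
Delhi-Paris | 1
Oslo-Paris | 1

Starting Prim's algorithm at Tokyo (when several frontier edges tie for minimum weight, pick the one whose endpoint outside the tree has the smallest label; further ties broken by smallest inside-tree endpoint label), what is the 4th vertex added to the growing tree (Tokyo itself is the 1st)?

Grow the tree from Tokyo using Prim:
Step 1: cheapest edge leaving the tree is Hanoi-Tokyo (1); add Hanoi.
Step 2: cheapest edge leaving the tree is Delhi-Hanoi (4); add Delhi.
Step 3: cheapest edge leaving the tree is Delhi-Paris (1); add Paris.
Step 4: cheapest edge leaving the tree is Oslo-Paris (1); add Oslo.
Vertex order: Tokyo, Hanoi, Delhi, Paris, Oslo. The 4th vertex is Paris.

Paris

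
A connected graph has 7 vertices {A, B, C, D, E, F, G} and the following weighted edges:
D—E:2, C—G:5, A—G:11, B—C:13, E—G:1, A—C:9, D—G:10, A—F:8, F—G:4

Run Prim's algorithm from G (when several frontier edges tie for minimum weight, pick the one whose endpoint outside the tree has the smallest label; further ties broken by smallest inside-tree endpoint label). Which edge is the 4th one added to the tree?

Prim's algorithm from G:
Step 1: cheapest edge leaving the tree is E—G (1); add E.
Step 2: cheapest edge leaving the tree is D—E (2); add D.
Step 3: cheapest edge leaving the tree is F—G (4); add F.
Step 4: cheapest edge leaving the tree is C—G (5); add C.
Step 5: cheapest edge leaving the tree is A—F (8); add A.
Step 6: cheapest edge leaving the tree is B—C (13); add B.
The 4th edge added is C—G.

C-G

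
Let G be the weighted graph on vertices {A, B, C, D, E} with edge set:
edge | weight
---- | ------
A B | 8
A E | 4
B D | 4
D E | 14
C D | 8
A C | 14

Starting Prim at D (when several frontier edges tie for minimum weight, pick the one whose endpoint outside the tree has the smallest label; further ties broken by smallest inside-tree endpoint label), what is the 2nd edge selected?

Grow the tree from D using Prim:
Step 1: cheapest edge leaving the tree is B D (4); add B.
Step 2: cheapest edge leaving the tree is A B (8); add A.
Step 3: cheapest edge leaving the tree is A E (4); add E.
Step 4: cheapest edge leaving the tree is C D (8); add C.
The 2nd edge added is A B.

A-B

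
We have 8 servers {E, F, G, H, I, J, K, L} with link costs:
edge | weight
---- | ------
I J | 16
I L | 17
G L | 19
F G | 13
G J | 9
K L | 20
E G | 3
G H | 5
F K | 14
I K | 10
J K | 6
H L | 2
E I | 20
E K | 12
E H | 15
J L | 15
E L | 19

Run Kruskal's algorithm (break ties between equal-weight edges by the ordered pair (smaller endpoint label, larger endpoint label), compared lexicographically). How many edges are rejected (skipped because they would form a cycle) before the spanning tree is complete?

Kruskal: consider edges lightest-first.
H L (2): add — endpoints in different components.
E G (3): add — endpoints in different components.
G H (5): add — endpoints in different components.
J K (6): add — endpoints in different components.
G J (9): add — endpoints in different components.
I K (10): add — endpoints in different components.
E K (12): skip — E and K already connected.
F G (13): add — endpoints in different components.
Edges rejected before the tree was complete: 1.

1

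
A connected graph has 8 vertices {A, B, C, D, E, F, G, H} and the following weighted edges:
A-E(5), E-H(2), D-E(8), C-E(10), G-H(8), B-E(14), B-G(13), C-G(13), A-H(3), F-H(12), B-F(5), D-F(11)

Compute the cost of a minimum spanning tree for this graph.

47

Kruskal: consider edges lightest-first.
E-H (2): add — endpoints in different components.
A-H (3): add — endpoints in different components.
A-E (5): skip — A and E already connected.
B-F (5): add — endpoints in different components.
D-E (8): add — endpoints in different components.
G-H (8): add — endpoints in different components.
C-E (10): add — endpoints in different components.
D-F (11): add — endpoints in different components.
MST edges: E-H, A-H, B-F, D-E, G-H, C-E, D-F; total weight 2+3+5+8+8+10+11 = 47.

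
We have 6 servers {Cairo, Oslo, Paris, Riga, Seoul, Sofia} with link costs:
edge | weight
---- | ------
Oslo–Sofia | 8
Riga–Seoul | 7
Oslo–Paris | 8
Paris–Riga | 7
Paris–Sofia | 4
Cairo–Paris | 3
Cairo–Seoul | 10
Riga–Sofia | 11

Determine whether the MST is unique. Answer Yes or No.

No

Kruskal: consider edges lightest-first.
Cairo–Paris (3): add — endpoints in different components.
Paris–Sofia (4): add — endpoints in different components.
Paris–Riga (7): add — endpoints in different components.
Riga–Seoul (7): add — endpoints in different components.
Oslo–Paris (8): add — endpoints in different components.
Non-tree edge Oslo–Sofia has weight 8, equal to the heaviest edge on its tree cycle — swapping gives another MST of the same weight. Not unique.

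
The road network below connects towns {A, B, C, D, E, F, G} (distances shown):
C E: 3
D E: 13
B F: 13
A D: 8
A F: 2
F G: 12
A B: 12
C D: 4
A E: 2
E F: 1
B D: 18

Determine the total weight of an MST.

34

Kruskal's algorithm — process edges by increasing weight (ties by edge label):
E F (1): add. Components now {A} {B} {C} {D} {E,F} {G}
A E (2): add. Components now {A,E,F} {B} {C} {D} {G}
A F (2): skip — A and F already connected.
C E (3): add. Components now {A,C,E,F} {B} {D} {G}
C D (4): add. Components now {A,C,D,E,F} {B} {G}
A D (8): skip — A and D already connected.
A B (12): add. Components now {A,B,C,D,E,F} {G}
F G (12): add. Components now {A,B,C,D,E,F,G}
MST edges: E F, A E, C E, C D, A B, F G; total weight 1+2+3+4+12+12 = 34.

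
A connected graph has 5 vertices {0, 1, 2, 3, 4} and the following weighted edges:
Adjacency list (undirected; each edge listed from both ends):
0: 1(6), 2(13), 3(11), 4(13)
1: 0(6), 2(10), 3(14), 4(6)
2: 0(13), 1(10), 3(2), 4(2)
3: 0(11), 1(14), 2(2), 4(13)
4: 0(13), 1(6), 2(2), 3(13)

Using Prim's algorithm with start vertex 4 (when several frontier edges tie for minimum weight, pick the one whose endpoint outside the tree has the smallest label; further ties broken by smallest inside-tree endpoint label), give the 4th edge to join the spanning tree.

Prim, starting at 4.
Step 1: cheapest edge leaving the tree is 2–4 (2); add 2.
Step 2: cheapest edge leaving the tree is 2–3 (2); add 3.
Step 3: cheapest edge leaving the tree is 1–4 (6); add 1.
Step 4: cheapest edge leaving the tree is 0–1 (6); add 0.
The 4th edge added is 0–1.

0-1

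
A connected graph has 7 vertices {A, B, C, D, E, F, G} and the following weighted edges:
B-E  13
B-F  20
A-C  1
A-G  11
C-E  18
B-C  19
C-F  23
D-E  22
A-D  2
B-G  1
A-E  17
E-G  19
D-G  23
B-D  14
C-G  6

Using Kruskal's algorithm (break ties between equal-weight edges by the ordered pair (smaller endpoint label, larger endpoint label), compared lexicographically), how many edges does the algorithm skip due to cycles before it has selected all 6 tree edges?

Kruskal's algorithm — process edges by increasing weight (ties by edge label):
A-C (1): add. Components now {A,C} {B} {D} {E} {F} {G}
B-G (1): add. Components now {A,C} {B,G} {D} {E} {F}
A-D (2): add. Components now {A,C,D} {B,G} {E} {F}
C-G (6): add. Components now {A,B,C,D,G} {E} {F}
A-G (11): skip — A and G already connected.
B-E (13): add. Components now {A,B,C,D,E,G} {F}
B-D (14): skip — B and D already connected.
A-E (17): skip — A and E already connected.
C-E (18): skip — C and E already connected.
B-C (19): skip — B and C already connected.
E-G (19): skip — E and G already connected.
B-F (20): add. Components now {A,B,C,D,E,F,G}
Edges rejected before the tree was complete: 6.

6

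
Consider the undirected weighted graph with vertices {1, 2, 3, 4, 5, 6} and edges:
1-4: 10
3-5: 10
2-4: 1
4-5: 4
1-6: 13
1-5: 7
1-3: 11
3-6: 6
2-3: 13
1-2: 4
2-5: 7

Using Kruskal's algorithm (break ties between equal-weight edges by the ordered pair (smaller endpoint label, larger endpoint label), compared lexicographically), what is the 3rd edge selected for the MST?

Sort edges by weight, then run Kruskal:
2-4 (1): add — endpoints in different components.
1-2 (4): add — endpoints in different components.
4-5 (4): add — endpoints in different components.
3-6 (6): add — endpoints in different components.
1-5 (7): skip — 1 and 5 already connected.
2-5 (7): skip — 2 and 5 already connected.
1-4 (10): skip — 1 and 4 already connected.
3-5 (10): add — endpoints in different components.
The 3rd edge added is 4-5.

4-5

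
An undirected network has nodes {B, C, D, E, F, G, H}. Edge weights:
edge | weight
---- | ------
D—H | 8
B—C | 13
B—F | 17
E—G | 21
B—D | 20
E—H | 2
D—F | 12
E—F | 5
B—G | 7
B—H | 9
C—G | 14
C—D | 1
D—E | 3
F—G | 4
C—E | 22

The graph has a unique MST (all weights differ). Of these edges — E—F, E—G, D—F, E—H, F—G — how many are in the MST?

3

Kruskal: consider edges lightest-first.
C—D (1): add — endpoints in different components.
E—H (2): add — endpoints in different components.
D—E (3): add — endpoints in different components.
F—G (4): add — endpoints in different components.
E—F (5): add — endpoints in different components.
B—G (7): add — endpoints in different components.
MST edge set: {C—D, E—H, D—E, F—G, E—F, B—G}.
Of the listed edges, {E—F, E—H, F—G} are in the MST → 3.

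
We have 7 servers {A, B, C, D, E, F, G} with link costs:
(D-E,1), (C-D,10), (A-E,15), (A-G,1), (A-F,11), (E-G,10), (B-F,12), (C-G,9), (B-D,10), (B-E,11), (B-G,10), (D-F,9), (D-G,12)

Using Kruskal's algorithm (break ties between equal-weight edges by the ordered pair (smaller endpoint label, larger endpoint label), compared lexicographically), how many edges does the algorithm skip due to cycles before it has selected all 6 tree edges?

Sort edges by weight, then run Kruskal:
A-G (1): add. Components now {A,G} {B} {C} {D} {E} {F}
D-E (1): add. Components now {A,G} {B} {C} {D,E} {F}
C-G (9): add. Components now {A,C,G} {B} {D,E} {F}
D-F (9): add. Components now {A,C,G} {B} {D,E,F}
B-D (10): add. Components now {A,C,G} {B,D,E,F}
B-G (10): add. Components now {A,B,C,D,E,F,G}
Edges rejected before the tree was complete: 0.

0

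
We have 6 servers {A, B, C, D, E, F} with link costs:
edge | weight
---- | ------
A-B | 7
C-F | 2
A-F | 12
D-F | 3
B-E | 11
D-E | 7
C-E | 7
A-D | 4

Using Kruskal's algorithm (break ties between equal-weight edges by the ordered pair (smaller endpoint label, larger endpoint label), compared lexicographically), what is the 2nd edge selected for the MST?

D-F

Kruskal: consider edges lightest-first.
C-F (2): add. Components now {A} {B} {C,F} {D} {E}
D-F (3): add. Components now {A} {B} {C,D,F} {E}
A-D (4): add. Components now {A,C,D,F} {B} {E}
A-B (7): add. Components now {A,B,C,D,F} {E}
C-E (7): add. Components now {A,B,C,D,E,F}
The 2nd edge added is D-F.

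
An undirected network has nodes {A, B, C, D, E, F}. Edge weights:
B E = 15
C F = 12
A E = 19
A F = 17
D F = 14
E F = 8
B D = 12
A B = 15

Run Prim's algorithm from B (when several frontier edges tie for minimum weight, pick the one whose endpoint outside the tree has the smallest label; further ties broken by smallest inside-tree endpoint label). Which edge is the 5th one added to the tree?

A-B

Prim's algorithm from B:
Step 1: cheapest edge leaving the tree is B D (12); add D.
Step 2: cheapest edge leaving the tree is D F (14); add F.
Step 3: cheapest edge leaving the tree is E F (8); add E.
Step 4: cheapest edge leaving the tree is C F (12); add C.
Step 5: cheapest edge leaving the tree is A B (15); add A.
The 5th edge added is A B.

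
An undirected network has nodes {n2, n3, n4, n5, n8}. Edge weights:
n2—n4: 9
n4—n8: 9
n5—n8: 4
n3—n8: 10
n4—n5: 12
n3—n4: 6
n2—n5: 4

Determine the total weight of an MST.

Kruskal's algorithm — process edges by increasing weight (ties by edge label):
n2—n5 (4): add. Components now {n8} {n2,n5} {n3} {n4}
n5—n8 (4): add. Components now {n2,n5,n8} {n3} {n4}
n3—n4 (6): add. Components now {n2,n5,n8} {n3,n4}
n2—n4 (9): add. Components now {n2,n3,n4,n5,n8}
MST edges: n2—n5, n5—n8, n3—n4, n2—n4; total weight 4+4+6+9 = 23.

23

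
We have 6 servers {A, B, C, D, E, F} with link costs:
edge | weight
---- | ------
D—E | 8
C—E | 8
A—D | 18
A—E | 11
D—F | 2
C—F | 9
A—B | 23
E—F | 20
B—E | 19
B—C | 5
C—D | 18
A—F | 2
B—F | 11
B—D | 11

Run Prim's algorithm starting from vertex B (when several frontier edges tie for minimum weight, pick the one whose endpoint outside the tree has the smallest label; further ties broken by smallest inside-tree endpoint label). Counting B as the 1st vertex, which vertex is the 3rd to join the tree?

E

Prim's algorithm from B:
Step 1: frontier [B—C 5, B—D 11, B—F 11, B—E 19, A—B 23] → take B—C (5); add C.
Step 2: frontier [B—D 11, B—F 11, B—E 19, A—B 23, C—E 8, C—F 9, C—D 18] → take C—E (8); add E.
Step 3: frontier [B—D 11, B—F 11, A—B 23, C—F 9, C—D 18, D—E 8, A—E 11, E—F 20] → take D—E (8); add D.
Step 4: frontier [B—F 11, A—B 23, C—F 9, D—F 2, A—D 18, A—E 11, E—F 20] → take D—F (2); add F.
Step 5: frontier [A—B 23, A—D 18, A—E 11, A—F 2] → take A—F (2); add A.
Vertex order: B, C, E, D, F, A. The 3rd vertex is E.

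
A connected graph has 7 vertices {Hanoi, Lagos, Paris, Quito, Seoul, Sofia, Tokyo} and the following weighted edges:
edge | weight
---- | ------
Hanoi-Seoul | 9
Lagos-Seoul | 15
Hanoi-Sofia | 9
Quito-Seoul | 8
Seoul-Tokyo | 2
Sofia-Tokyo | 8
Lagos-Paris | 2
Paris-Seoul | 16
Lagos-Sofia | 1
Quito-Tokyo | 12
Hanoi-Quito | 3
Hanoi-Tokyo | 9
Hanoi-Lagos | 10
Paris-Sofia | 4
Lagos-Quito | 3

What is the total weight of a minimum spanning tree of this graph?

19

Prim's algorithm from Paris:
Step 1: cheapest edge leaving the tree is Lagos-Paris (2); add Lagos.
Step 2: cheapest edge leaving the tree is Lagos-Sofia (1); add Sofia.
Step 3: cheapest edge leaving the tree is Lagos-Quito (3); add Quito.
Step 4: cheapest edge leaving the tree is Hanoi-Quito (3); add Hanoi.
Step 5: cheapest edge leaving the tree is Quito-Seoul (8); add Seoul.
Step 6: cheapest edge leaving the tree is Seoul-Tokyo (2); add Tokyo.
MST edges: Lagos-Paris, Lagos-Sofia, Lagos-Quito, Hanoi-Quito, Quito-Seoul, Seoul-Tokyo; total weight 2+1+3+3+8+2 = 19.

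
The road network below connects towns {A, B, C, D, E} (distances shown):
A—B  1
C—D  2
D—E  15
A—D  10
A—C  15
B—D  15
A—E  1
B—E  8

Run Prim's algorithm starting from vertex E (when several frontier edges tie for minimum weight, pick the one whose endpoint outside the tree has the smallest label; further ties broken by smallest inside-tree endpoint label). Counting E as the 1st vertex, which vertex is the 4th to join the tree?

D

Prim's algorithm from E:
Step 1: cheapest edge leaving the tree is A—E (1); add A.
Step 2: cheapest edge leaving the tree is A—B (1); add B.
Step 3: cheapest edge leaving the tree is A—D (10); add D.
Step 4: cheapest edge leaving the tree is C—D (2); add C.
Vertex order: E, A, B, D, C. The 4th vertex is D.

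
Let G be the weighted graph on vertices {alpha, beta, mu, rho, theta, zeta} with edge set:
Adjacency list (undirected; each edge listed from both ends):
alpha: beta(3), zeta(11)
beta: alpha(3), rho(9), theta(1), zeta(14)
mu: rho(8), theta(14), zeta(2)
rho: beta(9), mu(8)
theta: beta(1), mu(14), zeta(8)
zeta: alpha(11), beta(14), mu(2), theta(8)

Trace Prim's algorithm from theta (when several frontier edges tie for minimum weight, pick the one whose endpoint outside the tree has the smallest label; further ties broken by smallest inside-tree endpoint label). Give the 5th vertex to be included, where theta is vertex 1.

mu

Prim's algorithm from theta:
Step 1: frontier [beta–theta 1, theta–zeta 8, mu–theta 14] → take beta–theta (1); add beta.
Step 2: frontier [alpha–beta 3, beta–rho 9, beta–zeta 14, theta–zeta 8, mu–theta 14] → take alpha–beta (3); add alpha.
Step 3: frontier [alpha–zeta 11, beta–rho 9, beta–zeta 14, theta–zeta 8, mu–theta 14] → take theta–zeta (8); add zeta.
Step 4: frontier [beta–rho 9, mu–theta 14, mu–zeta 2] → take mu–zeta (2); add mu.
Step 5: frontier [beta–rho 9, mu–rho 8] → take mu–rho (8); add rho.
Vertex order: theta, beta, alpha, zeta, mu, rho. The 5th vertex is mu.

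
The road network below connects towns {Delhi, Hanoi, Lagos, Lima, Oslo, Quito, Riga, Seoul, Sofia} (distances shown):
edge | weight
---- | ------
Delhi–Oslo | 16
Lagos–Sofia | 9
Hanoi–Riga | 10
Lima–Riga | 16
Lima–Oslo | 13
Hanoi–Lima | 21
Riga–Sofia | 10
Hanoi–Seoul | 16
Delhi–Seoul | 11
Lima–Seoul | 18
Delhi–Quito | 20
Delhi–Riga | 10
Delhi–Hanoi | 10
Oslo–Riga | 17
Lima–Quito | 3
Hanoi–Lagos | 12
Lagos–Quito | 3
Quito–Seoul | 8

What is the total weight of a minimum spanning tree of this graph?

Prim's algorithm from Hanoi:
Step 1: cheapest edge leaving the tree is Delhi–Hanoi (10); add Delhi.
Step 2: cheapest edge leaving the tree is Delhi–Riga (10); add Riga.
Step 3: cheapest edge leaving the tree is Riga–Sofia (10); add Sofia.
Step 4: cheapest edge leaving the tree is Lagos–Sofia (9); add Lagos.
Step 5: cheapest edge leaving the tree is Lagos–Quito (3); add Quito.
Step 6: cheapest edge leaving the tree is Lima–Quito (3); add Lima.
Step 7: cheapest edge leaving the tree is Quito–Seoul (8); add Seoul.
Step 8: cheapest edge leaving the tree is Lima–Oslo (13); add Oslo.
MST edges: Delhi–Hanoi, Delhi–Riga, Riga–Sofia, Lagos–Sofia, Lagos–Quito, Lima–Quito, Quito–Seoul, Lima–Oslo; total weight 10+10+10+9+3+3+8+13 = 66.

66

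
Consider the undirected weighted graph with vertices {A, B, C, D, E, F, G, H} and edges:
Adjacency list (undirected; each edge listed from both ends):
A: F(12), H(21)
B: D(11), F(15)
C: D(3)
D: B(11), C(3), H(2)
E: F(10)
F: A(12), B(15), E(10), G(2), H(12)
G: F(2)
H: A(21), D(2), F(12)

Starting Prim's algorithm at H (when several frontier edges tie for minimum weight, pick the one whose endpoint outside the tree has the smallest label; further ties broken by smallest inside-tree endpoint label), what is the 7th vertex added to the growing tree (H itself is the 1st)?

E

Prim's algorithm from H:
Step 1: frontier [D H 2, F H 12, A H 21] → take D H (2); add D.
Step 2: frontier [C D 3, B D 11, F H 12, A H 21] → take C D (3); add C.
Step 3: frontier [B D 11, F H 12, A H 21] → take B D (11); add B.
Step 4: frontier [B F 15, F H 12, A H 21] → take F H (12); add F.
Step 5: frontier [F G 2, E F 10, A F 12, A H 21] → take F G (2); add G.
Step 6: frontier [E F 10, A F 12, A H 21] → take E F (10); add E.
Step 7: frontier [A F 12, A H 21] → take A F (12); add A.
Vertex order: H, D, C, B, F, G, E, A. The 7th vertex is E.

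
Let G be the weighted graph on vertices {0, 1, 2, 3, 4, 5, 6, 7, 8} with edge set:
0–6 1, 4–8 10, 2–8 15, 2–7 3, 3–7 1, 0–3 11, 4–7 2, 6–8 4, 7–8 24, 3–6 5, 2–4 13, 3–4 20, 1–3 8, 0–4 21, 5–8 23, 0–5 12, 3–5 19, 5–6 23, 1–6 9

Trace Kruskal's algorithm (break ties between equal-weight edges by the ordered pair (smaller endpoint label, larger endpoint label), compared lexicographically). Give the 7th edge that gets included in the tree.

1-3

Kruskal's algorithm — process edges by increasing weight (ties by edge label):
0–6 (1): add — endpoints in different components.
3–7 (1): add — endpoints in different components.
4–7 (2): add — endpoints in different components.
2–7 (3): add — endpoints in different components.
6–8 (4): add — endpoints in different components.
3–6 (5): add — endpoints in different components.
1–3 (8): add — endpoints in different components.
1–6 (9): skip — 1 and 6 already connected.
4–8 (10): skip — 4 and 8 already connected.
0–3 (11): skip — 0 and 3 already connected.
0–5 (12): add — endpoints in different components.
The 7th edge added is 1–3.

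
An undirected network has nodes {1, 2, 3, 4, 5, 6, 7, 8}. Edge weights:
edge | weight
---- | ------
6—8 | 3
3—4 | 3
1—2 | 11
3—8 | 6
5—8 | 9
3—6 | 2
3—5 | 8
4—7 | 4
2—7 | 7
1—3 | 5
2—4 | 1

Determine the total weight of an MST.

Sort edges by weight, then run Kruskal:
2—4 (1): add — endpoints in different components.
3—6 (2): add — endpoints in different components.
3—4 (3): add — endpoints in different components.
6—8 (3): add — endpoints in different components.
4—7 (4): add — endpoints in different components.
1—3 (5): add — endpoints in different components.
3—8 (6): skip — 3 and 8 already connected.
2—7 (7): skip — 2 and 7 already connected.
3—5 (8): add — endpoints in different components.
MST edges: 2—4, 3—6, 3—4, 6—8, 4—7, 1—3, 3—5; total weight 1+2+3+3+4+5+8 = 26.

26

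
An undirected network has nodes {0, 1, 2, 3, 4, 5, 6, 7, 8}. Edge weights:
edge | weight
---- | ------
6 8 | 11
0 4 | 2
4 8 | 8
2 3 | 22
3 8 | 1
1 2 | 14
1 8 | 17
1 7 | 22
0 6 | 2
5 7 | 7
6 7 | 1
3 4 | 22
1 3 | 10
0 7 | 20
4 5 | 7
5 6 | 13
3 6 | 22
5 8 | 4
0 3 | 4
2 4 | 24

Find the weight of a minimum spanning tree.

38

Kruskal: consider edges lightest-first.
3 8 (1): add — endpoints in different components.
6 7 (1): add — endpoints in different components.
0 4 (2): add — endpoints in different components.
0 6 (2): add — endpoints in different components.
0 3 (4): add — endpoints in different components.
5 8 (4): add — endpoints in different components.
4 5 (7): skip — 4 and 5 already connected.
5 7 (7): skip — 5 and 7 already connected.
4 8 (8): skip — 4 and 8 already connected.
1 3 (10): add — endpoints in different components.
6 8 (11): skip — 6 and 8 already connected.
5 6 (13): skip — 5 and 6 already connected.
1 2 (14): add — endpoints in different components.
MST edges: 3 8, 6 7, 0 4, 0 6, 0 3, 5 8, 1 3, 1 2; total weight 1+1+2+2+4+4+10+14 = 38.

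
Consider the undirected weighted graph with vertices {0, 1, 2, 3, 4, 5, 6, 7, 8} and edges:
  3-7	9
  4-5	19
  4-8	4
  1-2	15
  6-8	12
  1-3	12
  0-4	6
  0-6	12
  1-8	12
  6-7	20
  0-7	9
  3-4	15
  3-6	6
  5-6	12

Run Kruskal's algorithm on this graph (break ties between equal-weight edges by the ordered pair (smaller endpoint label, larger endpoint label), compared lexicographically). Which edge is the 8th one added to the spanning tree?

Kruskal's algorithm — process edges by increasing weight (ties by edge label):
4-8 (4): add — endpoints in different components.
0-4 (6): add — endpoints in different components.
3-6 (6): add — endpoints in different components.
0-7 (9): add — endpoints in different components.
3-7 (9): add — endpoints in different components.
0-6 (12): skip — 0 and 6 already connected.
1-3 (12): add — endpoints in different components.
1-8 (12): skip — 1 and 8 already connected.
5-6 (12): add — endpoints in different components.
6-8 (12): skip — 6 and 8 already connected.
1-2 (15): add — endpoints in different components.
The 8th edge added is 1-2.

1-2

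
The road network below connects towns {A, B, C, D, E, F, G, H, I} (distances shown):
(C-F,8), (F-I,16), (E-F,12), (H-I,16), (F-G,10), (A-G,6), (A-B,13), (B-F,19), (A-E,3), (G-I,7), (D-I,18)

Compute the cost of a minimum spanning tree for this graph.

Grow the tree from I using Prim:
Step 1: frontier [G-I 7, F-I 16, H-I 16, D-I 18] → take G-I (7); add G.
Step 2: frontier [A-G 6, F-G 10, F-I 16, H-I 16, D-I 18] → take A-G (6); add A.
Step 3: frontier [A-E 3, A-B 13, F-G 10, F-I 16, H-I 16, D-I 18] → take A-E (3); add E.
Step 4: frontier [A-B 13, E-F 12, F-G 10, F-I 16, H-I 16, D-I 18] → take F-G (10); add F.
Step 5: frontier [A-B 13, C-F 8, B-F 19, H-I 16, D-I 18] → take C-F (8); add C.
Step 6: frontier [A-B 13, B-F 19, H-I 16, D-I 18] → take A-B (13); add B.
Step 7: frontier [H-I 16, D-I 18] → take H-I (16); add H.
Step 8: frontier [D-I 18] → take D-I (18); add D.
MST edges: G-I, A-G, A-E, F-G, C-F, A-B, H-I, D-I; total weight 7+6+3+10+8+13+16+18 = 81.

81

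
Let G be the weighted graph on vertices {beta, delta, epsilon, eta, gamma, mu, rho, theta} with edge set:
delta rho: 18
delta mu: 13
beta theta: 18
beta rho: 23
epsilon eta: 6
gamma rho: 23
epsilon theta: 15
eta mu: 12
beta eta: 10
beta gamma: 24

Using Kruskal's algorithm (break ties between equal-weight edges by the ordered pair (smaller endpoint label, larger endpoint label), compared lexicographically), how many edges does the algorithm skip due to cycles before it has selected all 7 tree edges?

Kruskal's algorithm — process edges by increasing weight (ties by edge label):
epsilon eta (6): add — endpoints in different components.
beta eta (10): add — endpoints in different components.
eta mu (12): add — endpoints in different components.
delta mu (13): add — endpoints in different components.
epsilon theta (15): add — endpoints in different components.
beta theta (18): skip — theta and beta already connected.
delta rho (18): add — endpoints in different components.
beta rho (23): skip — rho and beta already connected.
gamma rho (23): add — endpoints in different components.
Edges rejected before the tree was complete: 2.

2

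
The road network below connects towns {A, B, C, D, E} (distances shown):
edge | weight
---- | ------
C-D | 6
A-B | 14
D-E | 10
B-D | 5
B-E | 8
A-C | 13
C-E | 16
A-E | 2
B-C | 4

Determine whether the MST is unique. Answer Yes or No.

Sort edges by weight, then run Kruskal:
A-E (2): add. Components now {A,E} {B} {C} {D}
B-C (4): add. Components now {A,E} {B,C} {D}
B-D (5): add. Components now {A,E} {B,C,D}
C-D (6): skip — C and D already connected.
B-E (8): add. Components now {A,B,C,D,E}
Every non-tree edge has weight strictly greater than the heaviest edge on the tree path between its endpoints, so the MST is unique.

Yes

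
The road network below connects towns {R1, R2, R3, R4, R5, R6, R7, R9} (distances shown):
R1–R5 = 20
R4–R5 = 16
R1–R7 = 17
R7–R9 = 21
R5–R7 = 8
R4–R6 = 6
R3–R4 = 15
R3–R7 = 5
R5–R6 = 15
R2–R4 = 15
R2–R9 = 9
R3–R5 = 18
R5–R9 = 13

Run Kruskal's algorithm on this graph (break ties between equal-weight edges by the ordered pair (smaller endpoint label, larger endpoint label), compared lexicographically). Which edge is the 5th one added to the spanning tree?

Kruskal's algorithm — process edges by increasing weight (ties by edge label):
R3–R7 (5): add — endpoints in different components.
R4–R6 (6): add — endpoints in different components.
R5–R7 (8): add — endpoints in different components.
R2–R9 (9): add — endpoints in different components.
R5–R9 (13): add — endpoints in different components.
R2–R4 (15): add — endpoints in different components.
R3–R4 (15): skip — R4 and R3 already connected.
R5–R6 (15): skip — R6 and R5 already connected.
R4–R5 (16): skip — R4 and R5 already connected.
R1–R7 (17): add — endpoints in different components.
The 5th edge added is R5–R9.

R5-R9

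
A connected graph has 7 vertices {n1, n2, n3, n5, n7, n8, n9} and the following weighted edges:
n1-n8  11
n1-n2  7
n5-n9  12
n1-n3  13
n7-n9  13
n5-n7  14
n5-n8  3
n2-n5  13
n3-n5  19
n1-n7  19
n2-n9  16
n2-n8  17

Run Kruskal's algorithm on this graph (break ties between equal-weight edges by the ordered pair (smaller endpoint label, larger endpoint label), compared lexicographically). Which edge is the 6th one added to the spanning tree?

Kruskal's algorithm — process edges by increasing weight (ties by edge label):
n5-n8 (3): add — endpoints in different components.
n1-n2 (7): add — endpoints in different components.
n1-n8 (11): add — endpoints in different components.
n5-n9 (12): add — endpoints in different components.
n1-n3 (13): add — endpoints in different components.
n2-n5 (13): skip — n2 and n5 already connected.
n7-n9 (13): add — endpoints in different components.
The 6th edge added is n7-n9.

n7-n9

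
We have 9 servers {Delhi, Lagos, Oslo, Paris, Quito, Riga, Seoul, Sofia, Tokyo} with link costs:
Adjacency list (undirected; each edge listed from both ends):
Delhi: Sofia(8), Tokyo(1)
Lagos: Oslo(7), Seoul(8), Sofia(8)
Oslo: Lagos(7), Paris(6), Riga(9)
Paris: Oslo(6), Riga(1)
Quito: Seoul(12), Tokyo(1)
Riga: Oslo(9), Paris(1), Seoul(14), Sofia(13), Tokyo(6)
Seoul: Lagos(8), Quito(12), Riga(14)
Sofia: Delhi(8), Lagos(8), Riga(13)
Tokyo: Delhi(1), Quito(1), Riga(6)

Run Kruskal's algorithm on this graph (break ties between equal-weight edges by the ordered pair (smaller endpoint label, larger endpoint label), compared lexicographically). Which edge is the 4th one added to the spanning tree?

Kruskal: consider edges lightest-first.
Delhi–Tokyo (1): add — endpoints in different components.
Paris–Riga (1): add — endpoints in different components.
Quito–Tokyo (1): add — endpoints in different components.
Oslo–Paris (6): add — endpoints in different components.
Riga–Tokyo (6): add — endpoints in different components.
Lagos–Oslo (7): add — endpoints in different components.
Delhi–Sofia (8): add — endpoints in different components.
Lagos–Seoul (8): add — endpoints in different components.
The 4th edge added is Oslo–Paris.

Oslo-Paris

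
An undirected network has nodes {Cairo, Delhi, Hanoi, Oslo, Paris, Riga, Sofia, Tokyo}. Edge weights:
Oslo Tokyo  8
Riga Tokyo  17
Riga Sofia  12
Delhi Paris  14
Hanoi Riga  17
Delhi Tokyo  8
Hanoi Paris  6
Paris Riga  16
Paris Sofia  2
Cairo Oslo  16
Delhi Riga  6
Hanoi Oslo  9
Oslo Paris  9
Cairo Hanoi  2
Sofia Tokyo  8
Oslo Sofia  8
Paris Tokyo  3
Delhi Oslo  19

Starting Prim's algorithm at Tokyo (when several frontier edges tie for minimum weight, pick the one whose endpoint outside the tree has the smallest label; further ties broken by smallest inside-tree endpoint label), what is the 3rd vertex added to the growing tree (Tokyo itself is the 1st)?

Sofia

Grow the tree from Tokyo using Prim:
Step 1: cheapest edge leaving the tree is Paris Tokyo (3); add Paris.
Step 2: cheapest edge leaving the tree is Paris Sofia (2); add Sofia.
Step 3: cheapest edge leaving the tree is Hanoi Paris (6); add Hanoi.
Step 4: cheapest edge leaving the tree is Cairo Hanoi (2); add Cairo.
Step 5: cheapest edge leaving the tree is Delhi Tokyo (8); add Delhi.
Step 6: cheapest edge leaving the tree is Delhi Riga (6); add Riga.
Step 7: cheapest edge leaving the tree is Oslo Sofia (8); add Oslo.
Vertex order: Tokyo, Paris, Sofia, Hanoi, Cairo, Delhi, Riga, Oslo. The 3rd vertex is Sofia.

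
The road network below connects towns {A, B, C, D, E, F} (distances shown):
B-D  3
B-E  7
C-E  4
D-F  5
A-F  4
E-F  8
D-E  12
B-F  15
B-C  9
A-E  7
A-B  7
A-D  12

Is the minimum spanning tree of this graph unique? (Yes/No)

No

Sort edges by weight, then run Kruskal:
B-D (3): add. Components now {A} {B,D} {C} {E} {F}
A-F (4): add. Components now {A,F} {B,D} {C} {E}
C-E (4): add. Components now {A,F} {B,D} {C,E}
D-F (5): add. Components now {A,B,D,F} {C,E}
A-B (7): skip — A and B already connected.
A-E (7): add. Components now {A,B,C,D,E,F}
Non-tree edge B-E has weight 7, equal to the heaviest edge on its tree cycle — swapping gives another MST of the same weight. Not unique.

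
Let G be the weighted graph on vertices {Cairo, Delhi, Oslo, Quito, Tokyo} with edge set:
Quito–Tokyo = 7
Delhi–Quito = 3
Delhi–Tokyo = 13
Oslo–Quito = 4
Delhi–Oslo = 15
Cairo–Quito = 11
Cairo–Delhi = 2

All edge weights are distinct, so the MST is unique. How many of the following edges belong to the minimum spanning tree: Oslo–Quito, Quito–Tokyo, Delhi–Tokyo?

Kruskal: consider edges lightest-first.
Cairo–Delhi (2): add — endpoints in different components.
Delhi–Quito (3): add — endpoints in different components.
Oslo–Quito (4): add — endpoints in different components.
Quito–Tokyo (7): add — endpoints in different components.
MST edge set: {Cairo–Delhi, Delhi–Quito, Oslo–Quito, Quito–Tokyo}.
Of the listed edges, {Oslo–Quito, Quito–Tokyo} are in the MST → 2.

2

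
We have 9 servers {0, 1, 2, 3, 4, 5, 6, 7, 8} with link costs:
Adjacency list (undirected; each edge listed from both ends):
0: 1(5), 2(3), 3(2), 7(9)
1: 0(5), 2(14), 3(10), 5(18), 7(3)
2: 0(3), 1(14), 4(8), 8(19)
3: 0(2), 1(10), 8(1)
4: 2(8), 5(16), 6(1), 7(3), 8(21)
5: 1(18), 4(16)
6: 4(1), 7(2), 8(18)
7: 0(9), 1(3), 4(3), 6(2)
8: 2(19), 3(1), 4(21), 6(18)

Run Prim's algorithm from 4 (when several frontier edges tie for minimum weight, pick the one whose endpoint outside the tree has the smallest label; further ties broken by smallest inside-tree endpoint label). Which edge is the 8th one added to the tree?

Prim's algorithm from 4:
Step 1: cheapest edge leaving the tree is 4-6 (1); add 6.
Step 2: cheapest edge leaving the tree is 6-7 (2); add 7.
Step 3: cheapest edge leaving the tree is 1-7 (3); add 1.
Step 4: cheapest edge leaving the tree is 0-1 (5); add 0.
Step 5: cheapest edge leaving the tree is 0-3 (2); add 3.
Step 6: cheapest edge leaving the tree is 3-8 (1); add 8.
Step 7: cheapest edge leaving the tree is 0-2 (3); add 2.
Step 8: cheapest edge leaving the tree is 4-5 (16); add 5.
The 8th edge added is 4-5.

4-5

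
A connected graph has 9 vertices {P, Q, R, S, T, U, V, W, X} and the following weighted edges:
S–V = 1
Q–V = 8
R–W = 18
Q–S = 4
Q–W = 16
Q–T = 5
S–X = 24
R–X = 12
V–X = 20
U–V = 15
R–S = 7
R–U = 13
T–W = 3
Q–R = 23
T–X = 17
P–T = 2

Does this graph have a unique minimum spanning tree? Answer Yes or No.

Sort edges by weight, then run Kruskal:
S–V (1): add — endpoints in different components.
P–T (2): add — endpoints in different components.
T–W (3): add — endpoints in different components.
Q–S (4): add — endpoints in different components.
Q–T (5): add — endpoints in different components.
R–S (7): add — endpoints in different components.
Q–V (8): skip — V and Q already connected.
R–X (12): add — endpoints in different components.
R–U (13): add — endpoints in different components.
Every non-tree edge has weight strictly greater than the heaviest edge on the tree path between its endpoints, so the MST is unique.

Yes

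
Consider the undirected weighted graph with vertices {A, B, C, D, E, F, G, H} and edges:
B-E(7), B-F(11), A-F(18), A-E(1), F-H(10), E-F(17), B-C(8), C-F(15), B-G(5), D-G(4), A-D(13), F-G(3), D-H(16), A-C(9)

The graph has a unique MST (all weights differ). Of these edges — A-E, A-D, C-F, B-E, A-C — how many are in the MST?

2

Kruskal: consider edges lightest-first.
A-E (1): add — endpoints in different components.
F-G (3): add — endpoints in different components.
D-G (4): add — endpoints in different components.
B-G (5): add — endpoints in different components.
B-E (7): add — endpoints in different components.
B-C (8): add — endpoints in different components.
A-C (9): skip — A and C already connected.
F-H (10): add — endpoints in different components.
MST edge set: {A-E, F-G, D-G, B-G, B-E, B-C, F-H}.
Of the listed edges, {A-E, B-E} are in the MST → 2.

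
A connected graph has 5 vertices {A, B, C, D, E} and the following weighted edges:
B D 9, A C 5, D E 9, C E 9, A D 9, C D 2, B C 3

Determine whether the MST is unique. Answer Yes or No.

No

Kruskal: consider edges lightest-first.
C D (2): add — endpoints in different components.
B C (3): add — endpoints in different components.
A C (5): add — endpoints in different components.
A D (9): skip — A and D already connected.
B D (9): skip — B and D already connected.
C E (9): add — endpoints in different components.
Non-tree edge D E has weight 9, equal to the heaviest edge on its tree cycle — swapping gives another MST of the same weight. Not unique.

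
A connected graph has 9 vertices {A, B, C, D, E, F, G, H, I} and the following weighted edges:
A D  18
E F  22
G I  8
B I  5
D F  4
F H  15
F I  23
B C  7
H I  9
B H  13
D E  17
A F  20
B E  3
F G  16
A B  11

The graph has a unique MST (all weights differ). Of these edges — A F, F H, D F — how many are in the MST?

Kruskal: consider edges lightest-first.
B E (3): add — endpoints in different components.
D F (4): add — endpoints in different components.
B I (5): add — endpoints in different components.
B C (7): add — endpoints in different components.
G I (8): add — endpoints in different components.
H I (9): add — endpoints in different components.
A B (11): add — endpoints in different components.
B H (13): skip — B and H already connected.
F H (15): add — endpoints in different components.
MST edge set: {B E, D F, B I, B C, G I, H I, A B, F H}.
Of the listed edges, {F H, D F} are in the MST → 2.

2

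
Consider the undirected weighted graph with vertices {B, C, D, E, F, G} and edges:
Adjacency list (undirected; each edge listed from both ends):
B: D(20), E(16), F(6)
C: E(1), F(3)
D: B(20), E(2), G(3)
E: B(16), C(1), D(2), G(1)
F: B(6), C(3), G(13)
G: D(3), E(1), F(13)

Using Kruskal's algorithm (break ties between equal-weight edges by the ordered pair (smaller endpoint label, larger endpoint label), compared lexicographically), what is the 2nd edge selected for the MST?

E-G

Kruskal: consider edges lightest-first.
C–E (1): add — endpoints in different components.
E–G (1): add — endpoints in different components.
D–E (2): add — endpoints in different components.
C–F (3): add — endpoints in different components.
D–G (3): skip — D and G already connected.
B–F (6): add — endpoints in different components.
The 2nd edge added is E–G.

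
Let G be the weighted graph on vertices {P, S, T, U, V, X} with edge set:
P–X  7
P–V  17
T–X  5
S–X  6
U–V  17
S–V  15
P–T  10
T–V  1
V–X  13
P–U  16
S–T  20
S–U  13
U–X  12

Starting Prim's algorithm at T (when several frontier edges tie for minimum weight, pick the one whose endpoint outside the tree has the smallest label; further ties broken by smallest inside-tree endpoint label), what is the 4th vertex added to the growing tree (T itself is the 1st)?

S

Grow the tree from T using Prim:
Step 1: frontier [T–V 1, T–X 5, P–T 10, S–T 20] → take T–V (1); add V.
Step 2: frontier [T–X 5, P–T 10, S–T 20, V–X 13, S–V 15, P–V 17, U–V 17] → take T–X (5); add X.
Step 3: frontier [P–T 10, S–T 20, S–V 15, P–V 17, U–V 17, S–X 6, P–X 7, U–X 12] → take S–X (6); add S.
Step 4: frontier [S–U 13, P–T 10, P–V 17, U–V 17, P–X 7, U–X 12] → take P–X (7); add P.
Step 5: frontier [P–U 16, S–U 13, U–V 17, U–X 12] → take U–X (12); add U.
Vertex order: T, V, X, S, P, U. The 4th vertex is S.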